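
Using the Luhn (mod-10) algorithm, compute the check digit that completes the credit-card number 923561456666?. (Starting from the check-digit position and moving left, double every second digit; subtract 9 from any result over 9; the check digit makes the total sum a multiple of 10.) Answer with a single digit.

Partial digits right→left: 6 6 6 6 5 4 1 6 5 3 2 9
Double every second digit counting from the check-digit position (so the 1st, 3rd, 5th, ... of the partial from the right).
  doubled (with −9 where >9): 3 3 1 2 1 4 → sum 14
  kept as-is: 6 6 4 6 3 9 → sum 34
Total = 14 + 34 = 48.
Check digit = (10 − (48 mod 10)) mod 10 = 2.

2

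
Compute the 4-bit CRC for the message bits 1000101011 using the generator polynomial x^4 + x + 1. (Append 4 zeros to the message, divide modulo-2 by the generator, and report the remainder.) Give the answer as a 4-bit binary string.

1001

Append 4 zeros: 10001010110000. Divide by 10011 (XOR where the leading bit is 1):
  pos 0: 10001 XOR 10011 = 00010
  pos 3: 10010 XOR 10011 = 00001
  pos 7: 11100 XOR 10011 = 01111
  pos 8: 11110 XOR 10011 = 01101
  pos 9: 11010 XOR 10011 = 01001
Remainder (last 4 bits) = 1001. This is the CRC / FCS.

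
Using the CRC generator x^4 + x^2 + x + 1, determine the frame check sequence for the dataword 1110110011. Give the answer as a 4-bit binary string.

1101

Append 4 zeros: 11101100110000. Divide by 10111 (XOR where the leading bit is 1):
  pos 0: 11101 XOR 10111 = 01010
  pos 1: 10101 XOR 10111 = 00010
  pos 4: 10001 XOR 10111 = 00110
  pos 6: 11010 XOR 10111 = 01101
  pos 7: 11010 XOR 10111 = 01101
  pos 8: 11010 XOR 10111 = 01101
  pos 9: 11010 XOR 10111 = 01101
Remainder (last 4 bits) = 1101. This is the CRC / FCS.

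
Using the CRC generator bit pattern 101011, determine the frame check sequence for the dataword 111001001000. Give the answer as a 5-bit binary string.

Append 5 zeros: 11100100100000000. Divide by 101011 (XOR where the leading bit is 1):
  pos 0: 111001 XOR 101011 = 010010
  pos 1: 100100 XOR 101011 = 001111
  pos 3: 111101 XOR 101011 = 010110
  pos 4: 101100 XOR 101011 = 000111
  pos 7: 111000 XOR 101011 = 010011
  pos 8: 100110 XOR 101011 = 001101
  pos 10: 110100 XOR 101011 = 011111
  pos 11: 111110 XOR 101011 = 010101
Remainder (last 5 bits) = 10101. This is the CRC / FCS.

10101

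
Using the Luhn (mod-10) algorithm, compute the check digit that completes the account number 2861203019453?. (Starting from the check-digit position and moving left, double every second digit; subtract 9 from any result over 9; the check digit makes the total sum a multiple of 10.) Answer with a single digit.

4

Partial digits right→left: 3 5 4 9 1 0 3 0 2 1 6 8 2
Double every second digit counting from the check-digit position (so the 1st, 3rd, 5th, ... of the partial from the right).
  doubled (with −9 where >9): 6 8 2 6 4 3 4 → sum 33
  kept as-is: 5 9 0 0 1 8 → sum 23
Total = 33 + 23 = 56.
Check digit = (10 − (56 mod 10)) mod 10 = 4.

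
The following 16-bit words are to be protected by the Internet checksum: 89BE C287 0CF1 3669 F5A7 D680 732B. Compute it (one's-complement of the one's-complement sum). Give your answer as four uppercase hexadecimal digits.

310B

One's-complement addition (fold any carry out of bit 15 back into bit 0):
  0x89BE + 0xC287 = 0x14C45 → wrap carry → 0x4C46
  0x4C46 + 0x0CF1 = 0x05937
  0x5937 + 0x3669 = 0x08FA0
  0x8FA0 + 0xF5A7 = 0x18547 → wrap carry → 0x8548
  0x8548 + 0xD680 = 0x15BC8 → wrap carry → 0x5BC9
  0x5BC9 + 0x732B = 0x0CEF4
One's-complement sum = 0xCEF4.
Checksum = ~0xCEF4 & 0xFFFF = 0x310B.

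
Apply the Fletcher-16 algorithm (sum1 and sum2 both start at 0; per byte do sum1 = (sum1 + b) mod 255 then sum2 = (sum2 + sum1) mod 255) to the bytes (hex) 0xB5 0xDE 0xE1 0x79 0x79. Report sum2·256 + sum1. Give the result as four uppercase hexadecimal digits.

1A69

Running sums (mod 255):
  after byte 0 (0xB5): sum1=181, sum2=181
  after byte 1 (0xDE): sum1=148, sum2=74
  after byte 2 (0xE1): sum1=118, sum2=192
  after byte 3 (0x79): sum1=239, sum2=176
  after byte 4 (0x79): sum1=105, sum2=26
Checksum = sum2·256 + sum1 = 26·256 + 105 = 6761 = 0x1A69.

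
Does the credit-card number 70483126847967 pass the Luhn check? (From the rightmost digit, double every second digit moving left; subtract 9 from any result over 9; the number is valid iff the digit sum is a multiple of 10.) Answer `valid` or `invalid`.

From the right, keep odd positions and double even positions (subtract 9 from any doubled value over 9):
  doubled (positions 2,4,...): 3 5 7 4 6 8 5 → sum 38
  kept (positions 1,3,...): 7 9 4 6 1 8 0 → sum 35
Total = 73.
73 mod 10 = 3, so the number is invalid.

invalid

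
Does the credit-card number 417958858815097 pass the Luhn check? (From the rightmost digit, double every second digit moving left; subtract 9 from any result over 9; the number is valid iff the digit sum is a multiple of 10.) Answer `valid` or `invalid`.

invalid

From the right, keep odd positions and double even positions (subtract 9 from any doubled value over 9):
  doubled (positions 2,4,...): 9 1 7 1 7 9 2 → sum 36
  kept (positions 1,3,...): 7 0 1 8 8 5 7 4 → sum 40
Total = 76.
76 mod 10 = 6, so the number is invalid.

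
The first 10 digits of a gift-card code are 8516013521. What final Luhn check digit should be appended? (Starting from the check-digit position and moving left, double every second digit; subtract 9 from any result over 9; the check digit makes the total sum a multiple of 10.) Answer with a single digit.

7

Partial digits right→left: 1 2 5 3 1 0 6 1 5 8
Double every second digit counting from the check-digit position (so the 1st, 3rd, 5th, ... of the partial from the right).
  doubled (with −9 where >9): 2 1 2 3 1 → sum 9
  kept as-is: 2 3 0 1 8 → sum 14
Total = 9 + 14 = 23.
Check digit = (10 − (23 mod 10)) mod 10 = 7.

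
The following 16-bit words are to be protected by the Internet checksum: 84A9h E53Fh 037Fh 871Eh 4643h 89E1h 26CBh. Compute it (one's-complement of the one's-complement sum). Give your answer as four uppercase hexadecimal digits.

1489

One's-complement addition (fold any carry out of bit 15 back into bit 0):
  0x84A9 + 0xE53F = 0x169E8 → wrap carry → 0x69E9
  0x69E9 + 0x037F = 0x06D68
  0x6D68 + 0x871E = 0x0F486
  0xF486 + 0x4643 = 0x13AC9 → wrap carry → 0x3ACA
  0x3ACA + 0x89E1 = 0x0C4AB
  0xC4AB + 0x26CB = 0x0EB76
One's-complement sum = 0xEB76.
Checksum = ~0xEB76 & 0xFFFF = 0x1489.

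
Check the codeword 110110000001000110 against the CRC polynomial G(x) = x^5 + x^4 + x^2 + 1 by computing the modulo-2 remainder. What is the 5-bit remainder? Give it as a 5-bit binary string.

Modulo-2 division of 110110000001000110 by 110101:
  pos 0: 110110 XOR 110101 = 000011
  pos 4: 110000 XOR 110101 = 000101
  pos 7: 101010 XOR 110101 = 011111
  pos 8: 111110 XOR 110101 = 001011
  pos 10: 101101 XOR 110101 = 011000
  pos 11: 110001 XOR 110101 = 000100
Remainder = 01000 (nonzero — an error is detected).

01000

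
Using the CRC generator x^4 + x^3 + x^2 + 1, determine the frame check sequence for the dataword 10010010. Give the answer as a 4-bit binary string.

Append 4 zeros: 100100100000. Divide by 11101 (XOR where the leading bit is 1):
  pos 0: 10010 XOR 11101 = 01111
  pos 1: 11110 XOR 11101 = 00011
  pos 4: 11100 XOR 11101 = 00001
Remainder (last 4 bits) = 1000. This is the CRC / FCS.

1000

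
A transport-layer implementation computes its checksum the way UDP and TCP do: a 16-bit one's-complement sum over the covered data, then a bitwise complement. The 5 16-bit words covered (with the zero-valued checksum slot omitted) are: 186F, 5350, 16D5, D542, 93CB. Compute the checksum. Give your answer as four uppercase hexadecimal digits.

145D

One's-complement addition (fold any carry out of bit 15 back into bit 0):
  0x186F + 0x5350 = 0x06BBF
  0x6BBF + 0x16D5 = 0x08294
  0x8294 + 0xD542 = 0x157D6 → wrap carry → 0x57D7
  0x57D7 + 0x93CB = 0x0EBA2
One's-complement sum = 0xEBA2.
Checksum = ~0xEBA2 & 0xFFFF = 0x145D.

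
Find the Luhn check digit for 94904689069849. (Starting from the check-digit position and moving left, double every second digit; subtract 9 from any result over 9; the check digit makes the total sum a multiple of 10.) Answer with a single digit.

8

Partial digits right→left: 9 4 8 9 6 0 9 8 6 4 0 9 4 9
Double every second digit counting from the check-digit position (so the 1st, 3rd, 5th, ... of the partial from the right).
  doubled (with −9 where >9): 9 7 3 9 3 0 8 → sum 39
  kept as-is: 4 9 0 8 4 9 9 → sum 43
Total = 39 + 43 = 82.
Check digit = (10 − (82 mod 10)) mod 10 = 8.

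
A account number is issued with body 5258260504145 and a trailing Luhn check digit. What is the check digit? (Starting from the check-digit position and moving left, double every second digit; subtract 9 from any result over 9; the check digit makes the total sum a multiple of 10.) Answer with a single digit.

Partial digits right→left: 5 4 1 4 0 5 0 6 2 8 5 2 5
Double every second digit counting from the check-digit position (so the 1st, 3rd, 5th, ... of the partial from the right).
  doubled (with −9 where >9): 1 2 0 0 4 1 1 → sum 9
  kept as-is: 4 4 5 6 8 2 → sum 29
Total = 9 + 29 = 38.
Check digit = (10 − (38 mod 10)) mod 10 = 2.

2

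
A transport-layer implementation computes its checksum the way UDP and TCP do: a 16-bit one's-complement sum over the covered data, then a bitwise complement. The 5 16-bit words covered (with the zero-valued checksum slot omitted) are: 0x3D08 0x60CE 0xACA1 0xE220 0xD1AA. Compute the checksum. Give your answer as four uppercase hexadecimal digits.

One's-complement addition (fold any carry out of bit 15 back into bit 0):
  0x3D08 + 0x60CE = 0x09DD6
  0x9DD6 + 0xACA1 = 0x14A77 → wrap carry → 0x4A78
  0x4A78 + 0xE220 = 0x12C98 → wrap carry → 0x2C99
  0x2C99 + 0xD1AA = 0x0FE43
One's-complement sum = 0xFE43.
Checksum = ~0xFE43 & 0xFFFF = 0x01BC.

01BC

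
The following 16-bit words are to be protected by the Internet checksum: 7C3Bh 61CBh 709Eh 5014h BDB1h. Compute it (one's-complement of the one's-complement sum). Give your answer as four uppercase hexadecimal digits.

One's-complement addition (fold any carry out of bit 15 back into bit 0):
  0x7C3B + 0x61CB = 0x0DE06
  0xDE06 + 0x709E = 0x14EA4 → wrap carry → 0x4EA5
  0x4EA5 + 0x5014 = 0x09EB9
  0x9EB9 + 0xBDB1 = 0x15C6A → wrap carry → 0x5C6B
One's-complement sum = 0x5C6B.
Checksum = ~0x5C6B & 0xFFFF = 0xA394.

A394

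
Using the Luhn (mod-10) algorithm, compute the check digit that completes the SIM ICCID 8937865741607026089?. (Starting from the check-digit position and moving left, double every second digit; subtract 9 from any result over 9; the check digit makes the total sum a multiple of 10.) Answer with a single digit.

6

Partial digits right→left: 9 8 0 6 2 0 7 0 6 1 4 7 5 6 8 7 3 9 8
Double every second digit counting from the check-digit position (so the 1st, 3rd, 5th, ... of the partial from the right).
  doubled (with −9 where >9): 9 0 4 5 3 8 1 7 6 7 → sum 50
  kept as-is: 8 6 0 0 1 7 6 7 9 → sum 44
Total = 50 + 44 = 94.
Check digit = (10 − (94 mod 10)) mod 10 = 6.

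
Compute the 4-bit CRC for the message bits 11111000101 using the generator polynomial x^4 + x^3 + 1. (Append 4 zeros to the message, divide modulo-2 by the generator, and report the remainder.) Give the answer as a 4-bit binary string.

Append 4 zeros: 111110001010000. Divide by 11001 (XOR where the leading bit is 1):
  pos 0: 11111 XOR 11001 = 00110
  pos 2: 11000 XOR 11001 = 00001
  pos 6: 10101 XOR 11001 = 01100
  pos 7: 11000 XOR 11001 = 00001
Remainder (last 4 bits) = 1000. This is the CRC / FCS.

1000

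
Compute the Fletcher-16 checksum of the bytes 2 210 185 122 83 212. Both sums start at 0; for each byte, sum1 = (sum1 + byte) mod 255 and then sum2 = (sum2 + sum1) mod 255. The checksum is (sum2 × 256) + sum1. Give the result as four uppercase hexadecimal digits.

Running sums (mod 255):
  after byte 0 (2): sum1=2, sum2=2
  after byte 1 (210): sum1=212, sum2=214
  after byte 2 (185): sum1=142, sum2=101
  after byte 3 (122): sum1=9, sum2=110
  after byte 4 (83): sum1=92, sum2=202
  after byte 5 (212): sum1=49, sum2=251
Checksum = sum2·256 + sum1 = 251·256 + 49 = 64305 = 0xFB31.

FB31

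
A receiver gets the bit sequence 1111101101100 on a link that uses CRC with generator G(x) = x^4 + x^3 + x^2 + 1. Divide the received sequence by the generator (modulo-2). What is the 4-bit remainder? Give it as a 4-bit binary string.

0001

Modulo-2 division of 1111101101100 by 11101:
  pos 0: 11111 XOR 11101 = 00010
  pos 3: 10011 XOR 11101 = 01110
  pos 4: 11100 XOR 11101 = 00001
  pos 8: 11100 XOR 11101 = 00001
Remainder = 0001 (nonzero — an error is detected).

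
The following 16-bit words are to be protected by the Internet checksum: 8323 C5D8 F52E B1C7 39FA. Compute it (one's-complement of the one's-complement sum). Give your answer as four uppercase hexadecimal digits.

One's-complement addition (fold any carry out of bit 15 back into bit 0):
  0x8323 + 0xC5D8 = 0x148FB → wrap carry → 0x48FC
  0x48FC + 0xF52E = 0x13E2A → wrap carry → 0x3E2B
  0x3E2B + 0xB1C7 = 0x0EFF2
  0xEFF2 + 0x39FA = 0x129EC → wrap carry → 0x29ED
One's-complement sum = 0x29ED.
Checksum = ~0x29ED & 0xFFFF = 0xD612.

D612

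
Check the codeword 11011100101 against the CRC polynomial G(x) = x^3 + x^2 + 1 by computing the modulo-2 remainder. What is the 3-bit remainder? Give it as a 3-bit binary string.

000

Modulo-2 division of 11011100101 by 1101:
  pos 0: 1101 XOR 1101 = 0000
  pos 4: 1100 XOR 1101 = 0001
  pos 7: 1101 XOR 1101 = 0000
Remainder = 000 (zero — the frame passes the CRC check).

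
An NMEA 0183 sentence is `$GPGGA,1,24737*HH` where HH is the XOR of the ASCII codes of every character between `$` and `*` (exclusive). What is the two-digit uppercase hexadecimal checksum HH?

XOR the ASCII codes of the payload characters:
  'G' = 0x47 → acc = 0x47
  'P' = 0x50 → acc = 0x17
  'G' = 0x47 → acc = 0x50
  'G' = 0x47 → acc = 0x17
  'A' = 0x41 → acc = 0x56
  ',' = 0x2C → acc = 0x7A
  '1' = 0x31 → acc = 0x4B
  ',' = 0x2C → acc = 0x67
  '2' = 0x32 → acc = 0x55
  '4' = 0x34 → acc = 0x61
  '7' = 0x37 → acc = 0x56
  '3' = 0x33 → acc = 0x65
  '7' = 0x37 → acc = 0x52
Checksum = 0x52.

52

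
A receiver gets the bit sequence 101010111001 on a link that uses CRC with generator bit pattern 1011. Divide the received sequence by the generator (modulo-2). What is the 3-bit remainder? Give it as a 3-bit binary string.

000

Modulo-2 division of 101010111001 by 1011:
  pos 0: 1010 XOR 1011 = 0001
  pos 3: 1101 XOR 1011 = 0110
  pos 4: 1101 XOR 1011 = 0110
  pos 5: 1101 XOR 1011 = 0110
  pos 6: 1100 XOR 1011 = 0111
  pos 7: 1110 XOR 1011 = 0101
  pos 8: 1011 XOR 1011 = 0000
Remainder = 000 (zero — the frame passes the CRC check).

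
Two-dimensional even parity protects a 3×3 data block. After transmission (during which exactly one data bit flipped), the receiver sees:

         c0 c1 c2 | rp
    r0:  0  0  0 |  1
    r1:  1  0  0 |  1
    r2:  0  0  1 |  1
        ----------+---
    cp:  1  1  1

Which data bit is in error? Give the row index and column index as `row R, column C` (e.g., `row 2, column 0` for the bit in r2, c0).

Recompute each row's even parity and compare to rp:
  r0: data parity 0, sent rp 1 → mismatch
  r1: data parity 1, sent rp 1 → ok
  r2: data parity 1, sent rp 1 → ok
Recompute each column's even parity and compare to cp:
  c0: data parity 1, sent cp 1 → ok
  c1: data parity 0, sent cp 1 → mismatch
  c2: data parity 1, sent cp 1 → ok
Exactly one row (r0) and one column (c1) fail → the flipped bit is at their intersection.

row 0, column 1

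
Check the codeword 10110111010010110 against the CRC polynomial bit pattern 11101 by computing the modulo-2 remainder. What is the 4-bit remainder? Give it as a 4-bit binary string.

Modulo-2 division of 10110111010010110 by 11101:
  pos 0: 10110 XOR 11101 = 01011
  pos 1: 10111 XOR 11101 = 01010
  pos 2: 10101 XOR 11101 = 01000
  pos 3: 10001 XOR 11101 = 01100
  pos 4: 11000 XOR 11101 = 00101
  pos 6: 10110 XOR 11101 = 01011
  pos 7: 10110 XOR 11101 = 01011
  pos 8: 10111 XOR 11101 = 01010
  pos 9: 10100 XOR 11101 = 01001
  pos 10: 10011 XOR 11101 = 01110
  pos 11: 11101 XOR 11101 = 00000
Remainder = 0000 (zero — the frame passes the CRC check).

0000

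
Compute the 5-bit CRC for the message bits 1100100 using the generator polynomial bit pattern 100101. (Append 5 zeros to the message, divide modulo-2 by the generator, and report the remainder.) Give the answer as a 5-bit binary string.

00010

Append 5 zeros: 110010000000. Divide by 100101 (XOR where the leading bit is 1):
  pos 0: 110010 XOR 100101 = 010111
  pos 1: 101110 XOR 100101 = 001011
  pos 3: 101100 XOR 100101 = 001001
  pos 5: 100100 XOR 100101 = 000001
Remainder (last 5 bits) = 00010. This is the CRC / FCS.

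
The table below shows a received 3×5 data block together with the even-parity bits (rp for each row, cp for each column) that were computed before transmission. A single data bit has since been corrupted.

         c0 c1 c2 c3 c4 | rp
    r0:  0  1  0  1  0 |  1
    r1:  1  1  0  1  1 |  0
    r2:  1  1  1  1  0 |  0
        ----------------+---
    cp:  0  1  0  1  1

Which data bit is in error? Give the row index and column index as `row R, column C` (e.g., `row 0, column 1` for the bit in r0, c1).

row 0, column 2

Recompute each row's even parity and compare to rp:
  r0: data parity 0, sent rp 1 → mismatch
  r1: data parity 0, sent rp 0 → ok
  r2: data parity 0, sent rp 0 → ok
Recompute each column's even parity and compare to cp:
  c0: data parity 0, sent cp 0 → ok
  c1: data parity 1, sent cp 1 → ok
  c2: data parity 1, sent cp 0 → mismatch
  c3: data parity 1, sent cp 1 → ok
  c4: data parity 1, sent cp 1 → ok
Exactly one row (r0) and one column (c2) fail → the flipped bit is at their intersection.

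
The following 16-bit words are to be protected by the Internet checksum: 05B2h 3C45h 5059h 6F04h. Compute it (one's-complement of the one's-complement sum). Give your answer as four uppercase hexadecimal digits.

FEAA

One's-complement addition (fold any carry out of bit 15 back into bit 0):
  0x05B2 + 0x3C45 = 0x041F7
  0x41F7 + 0x5059 = 0x09250
  0x9250 + 0x6F04 = 0x10154 → wrap carry → 0x0155
One's-complement sum = 0x0155.
Checksum = ~0x0155 & 0xFFFF = 0xFEAA.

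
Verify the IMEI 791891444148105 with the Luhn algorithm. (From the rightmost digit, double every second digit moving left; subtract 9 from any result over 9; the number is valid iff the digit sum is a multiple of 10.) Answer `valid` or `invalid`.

From the right, keep odd positions and double even positions (subtract 9 from any doubled value over 9):
  doubled (positions 2,4,...): 0 7 2 8 2 7 9 → sum 35
  kept (positions 1,3,...): 5 1 4 4 4 9 1 7 → sum 35
Total = 70.
70 mod 10 = 0, so the number is valid.

valid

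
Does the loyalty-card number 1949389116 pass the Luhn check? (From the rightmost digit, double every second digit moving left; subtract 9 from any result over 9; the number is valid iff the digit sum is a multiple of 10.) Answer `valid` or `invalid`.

From the right, keep odd positions and double even positions (subtract 9 from any doubled value over 9):
  doubled (positions 2,4,...): 2 9 6 8 2 → sum 27
  kept (positions 1,3,...): 6 1 8 9 9 → sum 33
Total = 60.
60 mod 10 = 0, so the number is valid.

valid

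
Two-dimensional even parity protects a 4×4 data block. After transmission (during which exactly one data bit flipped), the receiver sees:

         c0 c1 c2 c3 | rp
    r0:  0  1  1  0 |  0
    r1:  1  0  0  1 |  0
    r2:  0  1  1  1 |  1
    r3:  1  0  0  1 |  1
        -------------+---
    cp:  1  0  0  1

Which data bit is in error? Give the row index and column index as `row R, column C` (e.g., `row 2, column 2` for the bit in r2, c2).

row 3, column 0

Recompute each row's even parity and compare to rp:
  r0: data parity 0, sent rp 0 → ok
  r1: data parity 0, sent rp 0 → ok
  r2: data parity 1, sent rp 1 → ok
  r3: data parity 0, sent rp 1 → mismatch
Recompute each column's even parity and compare to cp:
  c0: data parity 0, sent cp 1 → mismatch
  c1: data parity 0, sent cp 0 → ok
  c2: data parity 0, sent cp 0 → ok
  c3: data parity 1, sent cp 1 → ok
Exactly one row (r3) and one column (c0) fail → the flipped bit is at their intersection.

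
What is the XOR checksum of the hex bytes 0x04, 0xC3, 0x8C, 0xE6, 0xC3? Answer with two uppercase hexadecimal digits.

XOR the bytes together:
  start with 0x04
  0x04 ⊕ 0xC3 = 0xC7
  0xC7 ⊕ 0x8C = 0x4B
  0x4B ⊕ 0xE6 = 0xAD
  0xAD ⊕ 0xC3 = 0x6E

6E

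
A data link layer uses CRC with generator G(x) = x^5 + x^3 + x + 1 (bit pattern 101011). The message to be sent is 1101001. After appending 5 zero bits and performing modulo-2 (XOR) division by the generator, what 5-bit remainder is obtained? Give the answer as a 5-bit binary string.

Append 5 zeros: 110100100000. Divide by 101011 (XOR where the leading bit is 1):
  pos 0: 110100 XOR 101011 = 011111
  pos 1: 111111 XOR 101011 = 010100
  pos 2: 101000 XOR 101011 = 000011
  pos 6: 110000 XOR 101011 = 011011
Remainder (last 5 bits) = 11011. This is the CRC / FCS.

11011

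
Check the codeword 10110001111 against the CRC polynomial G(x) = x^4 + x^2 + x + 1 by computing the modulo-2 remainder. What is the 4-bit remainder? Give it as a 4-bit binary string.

0100

Modulo-2 division of 10110001111 by 10111:
  pos 0: 10110 XOR 10111 = 00001
  pos 4: 10011 XOR 10111 = 00100
  pos 6: 10011 XOR 10111 = 00100
Remainder = 0100 (nonzero — an error is detected).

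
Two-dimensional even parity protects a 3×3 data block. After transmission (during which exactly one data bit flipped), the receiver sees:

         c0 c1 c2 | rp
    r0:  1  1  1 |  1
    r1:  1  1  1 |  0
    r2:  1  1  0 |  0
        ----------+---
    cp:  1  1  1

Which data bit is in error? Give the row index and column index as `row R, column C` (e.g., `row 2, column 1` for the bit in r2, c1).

row 1, column 2

Recompute each row's even parity and compare to rp:
  r0: data parity 1, sent rp 1 → ok
  r1: data parity 1, sent rp 0 → mismatch
  r2: data parity 0, sent rp 0 → ok
Recompute each column's even parity and compare to cp:
  c0: data parity 1, sent cp 1 → ok
  c1: data parity 1, sent cp 1 → ok
  c2: data parity 0, sent cp 1 → mismatch
Exactly one row (r1) and one column (c2) fail → the flipped bit is at their intersection.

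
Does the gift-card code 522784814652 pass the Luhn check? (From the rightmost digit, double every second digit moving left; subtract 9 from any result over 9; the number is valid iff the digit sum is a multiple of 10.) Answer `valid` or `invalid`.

valid

From the right, keep odd positions and double even positions (subtract 9 from any doubled value over 9):
  doubled (positions 2,4,...): 1 8 7 7 4 1 → sum 28
  kept (positions 1,3,...): 2 6 1 4 7 2 → sum 22
Total = 50.
50 mod 10 = 0, so the number is valid.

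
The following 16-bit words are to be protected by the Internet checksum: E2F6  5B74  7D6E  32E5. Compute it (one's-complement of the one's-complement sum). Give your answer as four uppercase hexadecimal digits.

1141

One's-complement addition (fold any carry out of bit 15 back into bit 0):
  0xE2F6 + 0x5B74 = 0x13E6A → wrap carry → 0x3E6B
  0x3E6B + 0x7D6E = 0x0BBD9
  0xBBD9 + 0x32E5 = 0x0EEBE
One's-complement sum = 0xEEBE.
Checksum = ~0xEEBE & 0xFFFF = 0x1141.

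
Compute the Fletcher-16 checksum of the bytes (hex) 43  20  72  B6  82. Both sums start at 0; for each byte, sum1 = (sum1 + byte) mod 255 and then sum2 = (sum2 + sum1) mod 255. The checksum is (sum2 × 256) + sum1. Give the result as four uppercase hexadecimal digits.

180F

Running sums (mod 255):
  after byte 0 (43): sum1=67, sum2=67
  after byte 1 (20): sum1=99, sum2=166
  after byte 2 (72): sum1=213, sum2=124
  after byte 3 (B6): sum1=140, sum2=9
  after byte 4 (82): sum1=15, sum2=24
Checksum = sum2·256 + sum1 = 24·256 + 15 = 6159 = 0x180F.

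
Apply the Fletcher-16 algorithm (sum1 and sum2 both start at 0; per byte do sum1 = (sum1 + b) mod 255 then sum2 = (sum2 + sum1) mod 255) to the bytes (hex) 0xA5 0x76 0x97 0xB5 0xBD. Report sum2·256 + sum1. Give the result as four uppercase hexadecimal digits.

0627

Running sums (mod 255):
  after byte 0 (0xA5): sum1=165, sum2=165
  after byte 1 (0x76): sum1=28, sum2=193
  after byte 2 (0x97): sum1=179, sum2=117
  after byte 3 (0xB5): sum1=105, sum2=222
  after byte 4 (0xBD): sum1=39, sum2=6
Checksum = sum2·256 + sum1 = 6·256 + 39 = 1575 = 0x0627.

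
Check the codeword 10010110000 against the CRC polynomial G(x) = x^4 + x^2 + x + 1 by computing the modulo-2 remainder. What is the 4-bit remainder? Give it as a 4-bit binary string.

Modulo-2 division of 10010110000 by 10111:
  pos 0: 10010 XOR 10111 = 00101
  pos 2: 10111 XOR 10111 = 00000
Remainder = 0000 (zero — the frame passes the CRC check).

0000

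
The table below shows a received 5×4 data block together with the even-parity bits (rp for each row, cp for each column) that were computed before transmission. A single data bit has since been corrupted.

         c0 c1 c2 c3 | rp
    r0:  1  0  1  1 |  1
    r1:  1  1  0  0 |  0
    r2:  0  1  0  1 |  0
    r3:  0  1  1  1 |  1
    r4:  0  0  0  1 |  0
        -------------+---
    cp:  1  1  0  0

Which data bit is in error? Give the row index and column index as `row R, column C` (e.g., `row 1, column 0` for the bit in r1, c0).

Recompute each row's even parity and compare to rp:
  r0: data parity 1, sent rp 1 → ok
  r1: data parity 0, sent rp 0 → ok
  r2: data parity 0, sent rp 0 → ok
  r3: data parity 1, sent rp 1 → ok
  r4: data parity 1, sent rp 0 → mismatch
Recompute each column's even parity and compare to cp:
  c0: data parity 0, sent cp 1 → mismatch
  c1: data parity 1, sent cp 1 → ok
  c2: data parity 0, sent cp 0 → ok
  c3: data parity 0, sent cp 0 → ok
Exactly one row (r4) and one column (c0) fail → the flipped bit is at their intersection.

row 4, column 0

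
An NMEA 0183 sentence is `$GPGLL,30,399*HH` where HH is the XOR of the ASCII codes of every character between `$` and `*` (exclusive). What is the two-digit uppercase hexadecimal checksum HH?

60

XOR the ASCII codes of the payload characters:
  'G' = 0x47 → acc = 0x47
  'P' = 0x50 → acc = 0x17
  'G' = 0x47 → acc = 0x50
  'L' = 0x4C → acc = 0x1C
  'L' = 0x4C → acc = 0x50
  ',' = 0x2C → acc = 0x7C
  '3' = 0x33 → acc = 0x4F
  '0' = 0x30 → acc = 0x7F
  ',' = 0x2C → acc = 0x53
  '3' = 0x33 → acc = 0x60
  '9' = 0x39 → acc = 0x59
  '9' = 0x39 → acc = 0x60
Checksum = 0x60.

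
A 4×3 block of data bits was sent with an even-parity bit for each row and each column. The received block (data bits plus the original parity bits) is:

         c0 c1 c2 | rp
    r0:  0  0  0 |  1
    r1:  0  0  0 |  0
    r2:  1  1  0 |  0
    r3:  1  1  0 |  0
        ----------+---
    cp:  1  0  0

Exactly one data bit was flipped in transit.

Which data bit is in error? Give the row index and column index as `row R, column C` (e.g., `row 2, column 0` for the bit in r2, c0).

Recompute each row's even parity and compare to rp:
  r0: data parity 0, sent rp 1 → mismatch
  r1: data parity 0, sent rp 0 → ok
  r2: data parity 0, sent rp 0 → ok
  r3: data parity 0, sent rp 0 → ok
Recompute each column's even parity and compare to cp:
  c0: data parity 0, sent cp 1 → mismatch
  c1: data parity 0, sent cp 0 → ok
  c2: data parity 0, sent cp 0 → ok
Exactly one row (r0) and one column (c0) fail → the flipped bit is at their intersection.

row 0, column 0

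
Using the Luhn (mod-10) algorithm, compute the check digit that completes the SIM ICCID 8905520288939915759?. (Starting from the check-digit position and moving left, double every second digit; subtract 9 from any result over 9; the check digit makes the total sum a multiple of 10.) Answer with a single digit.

Partial digits right→left: 9 5 7 5 1 9 9 3 9 8 8 2 0 2 5 5 0 9 8
Double every second digit counting from the check-digit position (so the 1st, 3rd, 5th, ... of the partial from the right).
  doubled (with −9 where >9): 9 5 2 9 9 7 0 1 0 7 → sum 49
  kept as-is: 5 5 9 3 8 2 2 5 9 → sum 48
Total = 49 + 48 = 97.
Check digit = (10 − (97 mod 10)) mod 10 = 3.

3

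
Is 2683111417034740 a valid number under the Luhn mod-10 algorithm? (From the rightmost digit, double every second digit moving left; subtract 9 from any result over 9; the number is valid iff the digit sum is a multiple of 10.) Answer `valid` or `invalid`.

From the right, keep odd positions and double even positions (subtract 9 from any doubled value over 9):
  doubled (positions 2,4,...): 8 8 0 2 2 2 7 4 → sum 33
  kept (positions 1,3,...): 0 7 3 7 4 1 3 6 → sum 31
Total = 64.
64 mod 10 = 4, so the number is invalid.

invalid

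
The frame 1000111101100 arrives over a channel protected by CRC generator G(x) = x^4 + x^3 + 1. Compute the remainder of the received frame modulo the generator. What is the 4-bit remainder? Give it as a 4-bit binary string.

0010

Modulo-2 division of 1000111101100 by 11001:
  pos 0: 10001 XOR 11001 = 01000
  pos 1: 10001 XOR 11001 = 01000
  pos 2: 10001 XOR 11001 = 01000
  pos 3: 10001 XOR 11001 = 01000
  pos 4: 10000 XOR 11001 = 01001
  pos 5: 10011 XOR 11001 = 01010
  pos 6: 10101 XOR 11001 = 01100
  pos 7: 11000 XOR 11001 = 00001
Remainder = 0010 (nonzero — an error is detected).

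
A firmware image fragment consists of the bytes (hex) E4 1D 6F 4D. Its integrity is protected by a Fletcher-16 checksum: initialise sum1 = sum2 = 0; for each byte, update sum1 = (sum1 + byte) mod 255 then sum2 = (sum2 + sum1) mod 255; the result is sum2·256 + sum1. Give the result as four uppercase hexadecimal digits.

17BE

Running sums (mod 255):
  after byte 0 (E4): sum1=228, sum2=228
  after byte 1 (1D): sum1=2, sum2=230
  after byte 2 (6F): sum1=113, sum2=88
  after byte 3 (4D): sum1=190, sum2=23
Checksum = sum2·256 + sum1 = 23·256 + 190 = 6078 = 0x17BE.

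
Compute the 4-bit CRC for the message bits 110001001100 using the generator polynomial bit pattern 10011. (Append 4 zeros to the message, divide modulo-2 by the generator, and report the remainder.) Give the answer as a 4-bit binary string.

Append 4 zeros: 1100010011000000. Divide by 10011 (XOR where the leading bit is 1):
  pos 0: 11000 XOR 10011 = 01011
  pos 1: 10111 XOR 10011 = 00100
  pos 3: 10000 XOR 10011 = 00011
  pos 6: 11110 XOR 10011 = 01101
  pos 7: 11010 XOR 10011 = 01001
  pos 8: 10010 XOR 10011 = 00001
Remainder (last 4 bits) = 1000. This is the CRC / FCS.

1000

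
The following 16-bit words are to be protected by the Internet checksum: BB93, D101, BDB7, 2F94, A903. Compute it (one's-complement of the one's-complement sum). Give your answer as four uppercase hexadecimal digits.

One's-complement addition (fold any carry out of bit 15 back into bit 0):
  0xBB93 + 0xD101 = 0x18C94 → wrap carry → 0x8C95
  0x8C95 + 0xBDB7 = 0x14A4C → wrap carry → 0x4A4D
  0x4A4D + 0x2F94 = 0x079E1
  0x79E1 + 0xA903 = 0x122E4 → wrap carry → 0x22E5
One's-complement sum = 0x22E5.
Checksum = ~0x22E5 & 0xFFFF = 0xDD1A.

DD1A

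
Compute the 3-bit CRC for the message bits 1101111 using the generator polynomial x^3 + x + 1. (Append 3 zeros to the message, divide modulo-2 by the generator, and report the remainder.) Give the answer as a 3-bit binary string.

Append 3 zeros: 1101111000. Divide by 1011 (XOR where the leading bit is 1):
  pos 0: 1101 XOR 1011 = 0110
  pos 1: 1101 XOR 1011 = 0110
  pos 2: 1101 XOR 1011 = 0110
  pos 3: 1101 XOR 1011 = 0110
  pos 4: 1100 XOR 1011 = 0111
  pos 5: 1110 XOR 1011 = 0101
  pos 6: 1010 XOR 1011 = 0001
Remainder (last 3 bits) = 001. This is the CRC / FCS.

001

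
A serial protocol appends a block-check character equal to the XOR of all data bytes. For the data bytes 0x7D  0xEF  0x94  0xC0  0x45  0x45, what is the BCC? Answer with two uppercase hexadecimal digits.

C6

XOR the bytes together:
  start with 0x7D
  0x7D ⊕ 0xEF = 0x92
  0x92 ⊕ 0x94 = 0x06
  0x06 ⊕ 0xC0 = 0xC6
  0xC6 ⊕ 0x45 = 0x83
  0x83 ⊕ 0x45 = 0xC6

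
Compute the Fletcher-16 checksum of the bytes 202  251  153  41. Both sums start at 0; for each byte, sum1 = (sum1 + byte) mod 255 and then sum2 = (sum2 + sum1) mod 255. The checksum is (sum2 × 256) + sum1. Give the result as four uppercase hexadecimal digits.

Running sums (mod 255):
  after byte 0 (202): sum1=202, sum2=202
  after byte 1 (251): sum1=198, sum2=145
  after byte 2 (153): sum1=96, sum2=241
  after byte 3 (41): sum1=137, sum2=123
Checksum = sum2·256 + sum1 = 123·256 + 137 = 31625 = 0x7B89.

7B89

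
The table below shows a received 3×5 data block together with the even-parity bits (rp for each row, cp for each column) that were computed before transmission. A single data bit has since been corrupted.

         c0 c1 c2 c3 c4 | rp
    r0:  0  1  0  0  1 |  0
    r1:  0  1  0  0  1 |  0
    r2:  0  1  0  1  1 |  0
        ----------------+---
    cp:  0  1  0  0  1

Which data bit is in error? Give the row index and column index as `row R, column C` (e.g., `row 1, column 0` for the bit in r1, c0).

Recompute each row's even parity and compare to rp:
  r0: data parity 0, sent rp 0 → ok
  r1: data parity 0, sent rp 0 → ok
  r2: data parity 1, sent rp 0 → mismatch
Recompute each column's even parity and compare to cp:
  c0: data parity 0, sent cp 0 → ok
  c1: data parity 1, sent cp 1 → ok
  c2: data parity 0, sent cp 0 → ok
  c3: data parity 1, sent cp 0 → mismatch
  c4: data parity 1, sent cp 1 → ok
Exactly one row (r2) and one column (c3) fail → the flipped bit is at their intersection.

row 2, column 3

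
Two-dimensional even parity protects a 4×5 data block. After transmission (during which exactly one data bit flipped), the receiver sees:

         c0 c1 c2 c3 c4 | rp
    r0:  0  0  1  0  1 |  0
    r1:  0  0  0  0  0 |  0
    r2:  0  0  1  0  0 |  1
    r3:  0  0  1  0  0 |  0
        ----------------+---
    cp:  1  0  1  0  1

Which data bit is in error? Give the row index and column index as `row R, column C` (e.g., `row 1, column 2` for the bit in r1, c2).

row 3, column 0

Recompute each row's even parity and compare to rp:
  r0: data parity 0, sent rp 0 → ok
  r1: data parity 0, sent rp 0 → ok
  r2: data parity 1, sent rp 1 → ok
  r3: data parity 1, sent rp 0 → mismatch
Recompute each column's even parity and compare to cp:
  c0: data parity 0, sent cp 1 → mismatch
  c1: data parity 0, sent cp 0 → ok
  c2: data parity 1, sent cp 1 → ok
  c3: data parity 0, sent cp 0 → ok
  c4: data parity 1, sent cp 1 → ok
Exactly one row (r3) and one column (c0) fail → the flipped bit is at their intersection.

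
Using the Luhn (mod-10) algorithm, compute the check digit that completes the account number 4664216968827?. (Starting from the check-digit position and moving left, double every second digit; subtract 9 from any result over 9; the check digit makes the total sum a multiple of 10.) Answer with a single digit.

7

Partial digits right→left: 7 2 8 8 6 9 6 1 2 4 6 6 4
Double every second digit counting from the check-digit position (so the 1st, 3rd, 5th, ... of the partial from the right).
  doubled (with −9 where >9): 5 7 3 3 4 3 8 → sum 33
  kept as-is: 2 8 9 1 4 6 → sum 30
Total = 33 + 30 = 63.
Check digit = (10 − (63 mod 10)) mod 10 = 7.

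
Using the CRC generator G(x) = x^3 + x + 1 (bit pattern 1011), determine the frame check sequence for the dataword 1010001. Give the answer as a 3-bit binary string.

Append 3 zeros: 1010001000. Divide by 1011 (XOR where the leading bit is 1):
  pos 0: 1010 XOR 1011 = 0001
  pos 3: 1001 XOR 1011 = 0010
  pos 5: 1000 XOR 1011 = 0011
Remainder (last 3 bits) = 110. This is the CRC / FCS.

110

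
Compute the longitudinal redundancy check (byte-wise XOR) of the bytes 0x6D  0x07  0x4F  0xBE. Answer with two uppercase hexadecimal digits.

XOR the bytes together:
  start with 0x6D
  0x6D ⊕ 0x07 = 0x6A
  0x6A ⊕ 0x4F = 0x25
  0x25 ⊕ 0xBE = 0x9B

9B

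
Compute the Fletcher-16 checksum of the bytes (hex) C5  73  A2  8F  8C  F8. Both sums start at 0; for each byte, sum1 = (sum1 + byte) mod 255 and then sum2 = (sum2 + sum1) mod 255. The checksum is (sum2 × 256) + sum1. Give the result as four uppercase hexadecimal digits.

2FF0

Running sums (mod 255):
  after byte 0 (C5): sum1=197, sum2=197
  after byte 1 (73): sum1=57, sum2=254
  after byte 2 (A2): sum1=219, sum2=218
  after byte 3 (8F): sum1=107, sum2=70
  after byte 4 (8C): sum1=247, sum2=62
  after byte 5 (F8): sum1=240, sum2=47
Checksum = sum2·256 + sum1 = 47·256 + 240 = 12272 = 0x2FF0.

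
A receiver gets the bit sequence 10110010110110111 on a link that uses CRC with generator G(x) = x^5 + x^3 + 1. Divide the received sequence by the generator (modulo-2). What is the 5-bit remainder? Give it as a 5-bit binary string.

Modulo-2 division of 10110010110110111 by 101001:
  pos 0: 101100 XOR 101001 = 000101
  pos 3: 101101 XOR 101001 = 000100
  pos 6: 100101 XOR 101001 = 001100
  pos 8: 110010 XOR 101001 = 011011
  pos 9: 110111 XOR 101001 = 011110
  pos 10: 111101 XOR 101001 = 010100
  pos 11: 101001 XOR 101001 = 000000
Remainder = 00000 (zero — the frame passes the CRC check).

00000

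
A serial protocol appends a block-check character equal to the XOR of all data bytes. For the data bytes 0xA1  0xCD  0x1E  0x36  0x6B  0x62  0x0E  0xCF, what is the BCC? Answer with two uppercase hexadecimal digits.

XOR the bytes together:
  start with 0xA1
  0xA1 ⊕ 0xCD = 0x6C
  0x6C ⊕ 0x1E = 0x72
  0x72 ⊕ 0x36 = 0x44
  0x44 ⊕ 0x6B = 0x2F
  0x2F ⊕ 0x62 = 0x4D
  0x4D ⊕ 0x0E = 0x43
  0x43 ⊕ 0xCF = 0x8C

8C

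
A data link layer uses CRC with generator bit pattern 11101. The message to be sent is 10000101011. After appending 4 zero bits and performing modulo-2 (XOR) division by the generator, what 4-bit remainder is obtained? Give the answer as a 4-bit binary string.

Append 4 zeros: 100001010110000. Divide by 11101 (XOR where the leading bit is 1):
  pos 0: 10000 XOR 11101 = 01101
  pos 1: 11011 XOR 11101 = 00110
  pos 3: 11001 XOR 11101 = 00100
  pos 5: 10001 XOR 11101 = 01100
  pos 6: 11001 XOR 11101 = 00100
  pos 8: 10000 XOR 11101 = 01101
  pos 9: 11010 XOR 11101 = 00111
Remainder (last 4 bits) = 1110. This is the CRC / FCS.

1110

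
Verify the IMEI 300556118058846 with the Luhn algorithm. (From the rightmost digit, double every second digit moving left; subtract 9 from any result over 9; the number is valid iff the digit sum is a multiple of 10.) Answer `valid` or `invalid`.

invalid

From the right, keep odd positions and double even positions (subtract 9 from any doubled value over 9):
  doubled (positions 2,4,...): 8 7 0 2 3 1 0 → sum 21
  kept (positions 1,3,...): 6 8 5 8 1 5 0 3 → sum 36
Total = 57.
57 mod 10 = 7, so the number is invalid.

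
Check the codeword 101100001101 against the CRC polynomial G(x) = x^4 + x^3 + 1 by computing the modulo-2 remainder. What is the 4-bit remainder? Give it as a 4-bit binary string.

Modulo-2 division of 101100001101 by 11001:
  pos 0: 10110 XOR 11001 = 01111
  pos 1: 11110 XOR 11001 = 00111
  pos 3: 11100 XOR 11001 = 00101
  pos 5: 10111 XOR 11001 = 01110
  pos 6: 11100 XOR 11001 = 00101
Remainder = 1011 (nonzero — an error is detected).

1011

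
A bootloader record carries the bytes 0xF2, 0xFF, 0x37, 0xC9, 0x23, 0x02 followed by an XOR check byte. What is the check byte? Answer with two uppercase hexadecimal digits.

D2

XOR the bytes together:
  start with 0xF2
  0xF2 ⊕ 0xFF = 0x0D
  0x0D ⊕ 0x37 = 0x3A
  0x3A ⊕ 0xC9 = 0xF3
  0xF3 ⊕ 0x23 = 0xD0
  0xD0 ⊕ 0x02 = 0xD2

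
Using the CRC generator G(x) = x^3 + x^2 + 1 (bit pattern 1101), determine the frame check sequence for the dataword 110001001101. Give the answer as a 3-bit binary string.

011

Append 3 zeros: 110001001101000. Divide by 1101 (XOR where the leading bit is 1):
  pos 0: 1100 XOR 1101 = 0001
  pos 3: 1010 XOR 1101 = 0111
  pos 4: 1110 XOR 1101 = 0011
  pos 6: 1111 XOR 1101 = 0010
  pos 8: 1001 XOR 1101 = 0100
  pos 9: 1000 XOR 1101 = 0101
  pos 10: 1010 XOR 1101 = 0111
  pos 11: 1110 XOR 1101 = 0011
Remainder (last 3 bits) = 011. This is the CRC / FCS.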